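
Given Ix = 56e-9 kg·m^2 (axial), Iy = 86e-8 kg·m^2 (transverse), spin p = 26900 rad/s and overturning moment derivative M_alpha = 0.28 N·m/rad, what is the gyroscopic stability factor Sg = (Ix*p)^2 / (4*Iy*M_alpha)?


Sg = Ix^2 * p^2 / (4 * Iy * M_alpha) = (56e-9)^2 * 26900^2 / (4 * 86e-8 * 0.28) = 2.356

2.356


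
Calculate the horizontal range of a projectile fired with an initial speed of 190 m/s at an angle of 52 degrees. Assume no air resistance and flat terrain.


R = v0^2 * sin(2*theta) / g = 190^2 * sin(2*52°) / 9.81 = 3571 m

3571 m


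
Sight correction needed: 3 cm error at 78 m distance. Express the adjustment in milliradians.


1 mrad subtends 1 cm per 10 m of range, so adj = error_cm / (dist_m / 10) = 3 / (78/10) = 0.3846 mrad

0.3846 mrad


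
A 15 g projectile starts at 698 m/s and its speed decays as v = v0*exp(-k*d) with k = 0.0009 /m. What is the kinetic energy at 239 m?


v = v0*exp(-k*d) = 698*exp(-0.0009*239) = 562.91 m/s
E = 0.5*m*v^2 = 0.5*0.015*562.91^2 = 2377 J

2377 J


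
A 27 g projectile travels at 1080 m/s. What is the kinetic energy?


E = 0.5*m*v^2 = 0.5*0.027*1080^2 = 15746 J

15746 J


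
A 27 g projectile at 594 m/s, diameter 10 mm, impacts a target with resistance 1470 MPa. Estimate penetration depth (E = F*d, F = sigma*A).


A = pi*(d/2)^2 = pi*(10/2)^2 = 78.5398 mm^2
E = 0.5*m*v^2 = 0.5*0.027*594^2 = 4763.29 J
depth = E/(sigma*A) = 4763.29 J / (1470 MPa * 78.5398 mm^2) = 4763.29/(1470 * 78.5398) m = 0.0412572 m ≈ 41.26 mm

41.26 mm


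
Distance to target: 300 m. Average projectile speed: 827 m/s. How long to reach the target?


t = d/v = 300/827 = 0.3628 s

0.3628 s


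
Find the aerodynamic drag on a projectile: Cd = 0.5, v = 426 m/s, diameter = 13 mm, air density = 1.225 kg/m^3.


A = pi*(d/2)^2 = pi*(13/2000)^2 = 1.32732e-04 m^2
Fd = 0.5*Cd*rho*A*v^2 = 0.5*0.5*1.225*1.32732e-04*426^2 = 7.377 N

7.377 N


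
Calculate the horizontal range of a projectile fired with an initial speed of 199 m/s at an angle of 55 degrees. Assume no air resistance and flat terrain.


R = v0^2 * sin(2*theta) / g = 199^2 * sin(2*55°) / 9.81 = 3793 m

3793 m


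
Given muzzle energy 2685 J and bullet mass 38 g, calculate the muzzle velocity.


v = sqrt(2*E/m) = sqrt(2*2685/0.038) = 375.9 m/s

375.9 m/s


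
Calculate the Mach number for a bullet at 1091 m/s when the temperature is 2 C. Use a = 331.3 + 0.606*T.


a = 331.3 + 0.606*(2) = 332.512 m/s
M = v/a = 1091/332.512 = 3.281

3.281


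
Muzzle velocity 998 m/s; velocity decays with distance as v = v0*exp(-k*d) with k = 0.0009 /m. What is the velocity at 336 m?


v = v0*exp(-k*d) = 998*exp(-0.0009*336) = 737.6 m/s

737.6 m/s


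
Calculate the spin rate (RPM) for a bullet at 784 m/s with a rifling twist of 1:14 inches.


twist_m = 14*0.0254 = 0.3556 m
spin = v/twist = 784/0.3556 = 2204.724 rev/s
RPM = spin*60 = 2204.724*60 ≈ 132283 RPM

132283 RPM


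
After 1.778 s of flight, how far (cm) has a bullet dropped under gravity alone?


drop = 0.5*g*t^2 = 0.5*9.81*1.778^2 = 15.5061 m ≈ 1551 cm

1551 cm


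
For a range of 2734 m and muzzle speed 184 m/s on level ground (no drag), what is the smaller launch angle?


sin(2*theta) = R*g/v0^2 = 2734*9.81/184^2 = 0.792195, theta = arcsin(0.792195)/2 = 26.2°

26.2 degrees


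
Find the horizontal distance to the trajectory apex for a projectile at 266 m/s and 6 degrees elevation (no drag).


R = v0^2*sin(2*theta)/g = 266^2*sin(2*6°)/9.81 = 1499.59 m
apex_dist = R/2 = 1499.59/2 = 749.8 m

749.8 m


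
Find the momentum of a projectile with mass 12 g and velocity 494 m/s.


p = m*v = 0.012*494 = 5.928 kg·m/s

5.928 kg·m/s


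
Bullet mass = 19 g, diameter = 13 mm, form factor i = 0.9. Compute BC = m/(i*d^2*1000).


BC = m/(i*d^2*1000) = 19/(0.9 * 13^2 * 1000) = 0.0001249

0.0001249


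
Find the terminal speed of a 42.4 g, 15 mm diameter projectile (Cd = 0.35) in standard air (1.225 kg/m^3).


A = pi*(d/2)^2 = pi*(15/2000)^2 = 1.76715e-04 m^2
vt = sqrt(2mg/(Cd*rho*A)) = sqrt(2*0.0424*9.81/(0.35 * 1.225 * 1.76715e-04)) = 104.8 m/s

104.8 m/s


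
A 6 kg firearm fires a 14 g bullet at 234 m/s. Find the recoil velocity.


v_recoil = m_p * v_p / m_gun = 0.014 * 234 / 6 = 0.546 m/s

0.546 m/s


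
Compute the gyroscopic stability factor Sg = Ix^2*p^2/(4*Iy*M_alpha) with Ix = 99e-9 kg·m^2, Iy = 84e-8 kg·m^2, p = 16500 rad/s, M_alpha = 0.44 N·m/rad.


Sg = Ix^2 * p^2 / (4 * Iy * M_alpha) = (99e-9)^2 * 16500^2 / (4 * 84e-8 * 0.44) = 1.805

1.805


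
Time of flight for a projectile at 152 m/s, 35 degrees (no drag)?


T = 2*v0*sin(theta)/g = 2*152*sin(35°)/9.81 = 17.77 s

17.77 s


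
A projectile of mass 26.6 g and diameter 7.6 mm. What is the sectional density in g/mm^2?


SD = m/d^2 = 26.6/7.6^2 = 0.4605 g/mm^2

0.4605 g/mm^2


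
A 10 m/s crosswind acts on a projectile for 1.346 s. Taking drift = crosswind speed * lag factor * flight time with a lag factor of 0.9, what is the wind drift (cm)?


drift = v_wind * lag * t = 10 * 0.9 * 1.346 = 12.114 m ≈ 1211 cm

1211 cm


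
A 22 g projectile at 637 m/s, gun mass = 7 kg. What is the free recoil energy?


v_r = m_p*v_p/m_gun = 0.022*637/7 = 2.002 m/s, E_r = 0.5*m_gun*v_r^2 = 0.5*7*2.002^2 = 14.03 J

14.03 J


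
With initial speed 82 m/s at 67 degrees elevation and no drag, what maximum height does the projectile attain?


H = (v0*sin(theta))^2 / (2g) = (82*sin(67°))^2 / (2*9.81) = 290.4 m

290.4 m


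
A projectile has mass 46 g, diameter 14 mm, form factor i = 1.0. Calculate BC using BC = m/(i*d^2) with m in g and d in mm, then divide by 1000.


BC = m/(i*d^2*1000) = 46/(1.0 * 14^2 * 1000) = 0.0002347

0.0002347


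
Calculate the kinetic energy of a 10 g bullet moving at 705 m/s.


E = 0.5*m*v^2 = 0.5*0.01*705^2 = 2485 J

2485 J


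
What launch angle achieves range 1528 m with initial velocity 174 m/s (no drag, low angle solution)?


sin(2*theta) = R*g/v0^2 = 1528*9.81/174^2 = 0.495101, theta = arcsin(0.495101)/2 = 14.84°

14.84 degrees


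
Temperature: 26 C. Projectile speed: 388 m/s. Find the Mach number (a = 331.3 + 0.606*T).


a = 331.3 + 0.606*(26) = 347.056 m/s
M = v/a = 388/347.056 = 1.118

1.118


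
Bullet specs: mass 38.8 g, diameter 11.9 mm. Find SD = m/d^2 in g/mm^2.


SD = m/d^2 = 38.8/11.9^2 = 0.274 g/mm^2

0.274 g/mm^2


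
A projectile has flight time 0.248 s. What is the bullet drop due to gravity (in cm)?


drop = 0.5*g*t^2 = 0.5*9.81*0.248^2 = 0.301677 m ≈ 30.17 cm

30.17 cm


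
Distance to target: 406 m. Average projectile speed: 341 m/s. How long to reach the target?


t = d/v = 406/341 = 1.191 s

1.191 s


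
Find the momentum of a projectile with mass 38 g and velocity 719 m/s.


p = m*v = 0.038*719 = 27.32 kg·m/s

27.32 kg·m/s


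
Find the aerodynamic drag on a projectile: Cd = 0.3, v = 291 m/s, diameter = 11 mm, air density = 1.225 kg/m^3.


A = pi*(d/2)^2 = pi*(11/2000)^2 = 9.50332e-05 m^2
Fd = 0.5*Cd*rho*A*v^2 = 0.5*0.3*1.225*9.50332e-05*291^2 = 1.479 N

1.479 N


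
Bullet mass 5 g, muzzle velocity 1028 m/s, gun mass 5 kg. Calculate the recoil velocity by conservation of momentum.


v_recoil = m_p * v_p / m_gun = 0.005 * 1028 / 5 = 1.028 m/s

1.028 m/s


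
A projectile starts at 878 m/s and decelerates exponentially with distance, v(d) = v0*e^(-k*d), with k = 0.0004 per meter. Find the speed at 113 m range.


v = v0*exp(-k*d) = 878*exp(-0.0004*113) = 839.2 m/s

839.2 m/s


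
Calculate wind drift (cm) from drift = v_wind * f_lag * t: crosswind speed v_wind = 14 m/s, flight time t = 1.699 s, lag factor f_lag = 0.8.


drift = v_wind * lag * t = 14 * 0.8 * 1.699 = 19.0288 m ≈ 1903 cm

1903 cm


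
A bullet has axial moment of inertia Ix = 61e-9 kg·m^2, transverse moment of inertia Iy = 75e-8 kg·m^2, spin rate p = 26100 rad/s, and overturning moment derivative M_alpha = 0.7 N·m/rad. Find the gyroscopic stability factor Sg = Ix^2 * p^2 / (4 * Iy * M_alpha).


Sg = Ix^2 * p^2 / (4 * Iy * M_alpha) = (61e-9)^2 * 26100^2 / (4 * 75e-8 * 0.7) = 1.207

1.207


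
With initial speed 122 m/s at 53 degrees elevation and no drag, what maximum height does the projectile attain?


H = (v0*sin(theta))^2 / (2g) = (122*sin(53°))^2 / (2*9.81) = 483.9 m

483.9 m


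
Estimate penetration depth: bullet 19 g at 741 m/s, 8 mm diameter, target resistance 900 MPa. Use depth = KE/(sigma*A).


A = pi*(d/2)^2 = pi*(8/2)^2 = 50.2655 mm^2
E = 0.5*m*v^2 = 0.5*0.019*741^2 = 5216.27 J
depth = E/(sigma*A) = 5216.27 J / (900 MPa * 50.2655 mm^2) = 5216.27/(900 * 50.2655) m = 0.115305 m ≈ 115.3 mm

115.3 mm


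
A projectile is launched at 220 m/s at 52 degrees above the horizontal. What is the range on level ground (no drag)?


R = v0^2 * sin(2*theta) / g = 220^2 * sin(2*52°) / 9.81 = 4787 m

4787 m


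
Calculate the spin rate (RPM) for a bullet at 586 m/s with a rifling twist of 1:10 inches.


twist_m = 10*0.0254 = 0.254 m
spin = v/twist = 586/0.254 = 2307.087 rev/s
RPM = spin*60 = 2307.087*60 ≈ 138425 RPM

138425 RPM


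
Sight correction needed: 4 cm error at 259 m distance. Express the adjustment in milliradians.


1 mrad subtends 1 cm per 10 m of range, so adj = error_cm / (dist_m / 10) = 4 / (259/10) = 0.1544 mrad

0.1544 mrad


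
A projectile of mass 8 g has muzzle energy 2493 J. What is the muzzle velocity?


v = sqrt(2*E/m) = sqrt(2*2493/0.008) = 789.5 m/s

789.5 m/s


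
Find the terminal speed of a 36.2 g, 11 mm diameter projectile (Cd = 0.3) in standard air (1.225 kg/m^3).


A = pi*(d/2)^2 = pi*(11/2000)^2 = 9.50332e-05 m^2
vt = sqrt(2mg/(Cd*rho*A)) = sqrt(2*0.0362*9.81/(0.3 * 1.225 * 9.50332e-05)) = 142.6 m/s

142.6 m/s


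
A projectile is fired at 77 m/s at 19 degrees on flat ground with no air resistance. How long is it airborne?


T = 2*v0*sin(theta)/g = 2*77*sin(19°)/9.81 = 5.111 s

5.111 s


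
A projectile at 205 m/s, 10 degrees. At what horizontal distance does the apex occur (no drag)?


R = v0^2*sin(2*theta)/g = 205^2*sin(2*10°)/9.81 = 1465.18 m
apex_dist = R/2 = 1465.18/2 = 732.6 m

732.6 m


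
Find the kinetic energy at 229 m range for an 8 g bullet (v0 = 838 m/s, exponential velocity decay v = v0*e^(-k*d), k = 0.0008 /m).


v = v0*exp(-k*d) = 838*exp(-0.0008*229) = 697.72 m/s
E = 0.5*m*v^2 = 0.5*0.008*697.72^2 = 1947 J

1947 J


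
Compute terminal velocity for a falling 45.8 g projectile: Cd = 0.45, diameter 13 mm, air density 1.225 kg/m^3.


A = pi*(d/2)^2 = pi*(13/2000)^2 = 1.32732e-04 m^2
vt = sqrt(2mg/(Cd*rho*A)) = sqrt(2*0.0458*9.81/(0.45 * 1.225 * 1.32732e-04)) = 110.8 m/s

110.8 m/s


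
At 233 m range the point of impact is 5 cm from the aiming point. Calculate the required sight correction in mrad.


1 mrad subtends 1 cm per 10 m of range, so adj = error_cm / (dist_m / 10) = 5 / (233/10) = 0.2146 mrad

0.2146 mrad


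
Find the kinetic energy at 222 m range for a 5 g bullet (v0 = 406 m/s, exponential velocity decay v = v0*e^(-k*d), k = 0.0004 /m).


v = v0*exp(-k*d) = 406*exp(-0.0004*222) = 371.502 m/s
E = 0.5*m*v^2 = 0.5*0.005*371.502^2 = 345 J

345 J


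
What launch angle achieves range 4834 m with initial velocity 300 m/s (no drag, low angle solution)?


sin(2*theta) = R*g/v0^2 = 4834*9.81/300^2 = 0.526906, theta = arcsin(0.526906)/2 = 15.9°

15.9 degrees


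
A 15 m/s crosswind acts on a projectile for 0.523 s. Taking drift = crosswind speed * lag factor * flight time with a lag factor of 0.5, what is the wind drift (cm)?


drift = v_wind * lag * t = 15 * 0.5 * 0.523 = 3.9225 m ≈ 392.3 cm

392.3 cm


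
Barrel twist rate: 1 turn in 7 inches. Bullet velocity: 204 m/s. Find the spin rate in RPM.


twist_m = 7*0.0254 = 0.1778 m
spin = v/twist = 204/0.1778 = 1147.357 rev/s
RPM = spin*60 = 1147.357*60 ≈ 68841 RPM

68841 RPM


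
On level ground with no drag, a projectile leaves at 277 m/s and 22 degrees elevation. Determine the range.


R = v0^2 * sin(2*theta) / g = 277^2 * sin(2*22°) / 9.81 = 5433 m

5433 m


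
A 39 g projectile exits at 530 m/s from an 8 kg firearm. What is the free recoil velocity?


v_recoil = m_p * v_p / m_gun = 0.039 * 530 / 8 = 2.584 m/s

2.584 m/s


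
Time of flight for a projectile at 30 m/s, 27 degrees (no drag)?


T = 2*v0*sin(theta)/g = 2*30*sin(27°)/9.81 = 2.777 s

2.777 s


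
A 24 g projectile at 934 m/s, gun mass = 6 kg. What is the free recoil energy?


v_r = m_p*v_p/m_gun = 0.024*934/6 = 3.736 m/s, E_r = 0.5*m_gun*v_r^2 = 0.5*6*3.736^2 = 41.87 J

41.87 J


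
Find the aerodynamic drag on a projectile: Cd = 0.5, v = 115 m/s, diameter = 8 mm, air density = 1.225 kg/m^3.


A = pi*(d/2)^2 = pi*(8/2000)^2 = 5.02655e-05 m^2
Fd = 0.5*Cd*rho*A*v^2 = 0.5*0.5*1.225*5.02655e-05*115^2 = 0.2036 N

0.2036 N


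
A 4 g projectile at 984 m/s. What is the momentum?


p = m*v = 0.004*984 = 3.936 kg·m/s

3.936 kg·m/s


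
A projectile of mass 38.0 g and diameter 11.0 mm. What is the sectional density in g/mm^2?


SD = m/d^2 = 38.0/11.0^2 = 0.314 g/mm^2

0.314 g/mm^2


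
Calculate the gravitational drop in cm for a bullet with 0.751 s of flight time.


drop = 0.5*g*t^2 = 0.5*9.81*0.751^2 = 2.76642 m ≈ 276.6 cm

276.6 cm


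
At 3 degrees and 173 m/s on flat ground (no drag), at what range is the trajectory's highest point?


R = v0^2*sin(2*theta)/g = 173^2*sin(2*3°)/9.81 = 318.902 m
apex_dist = R/2 = 318.902/2 = 159.5 m

159.5 m


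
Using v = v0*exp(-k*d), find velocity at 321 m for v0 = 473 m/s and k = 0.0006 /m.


v = v0*exp(-k*d) = 473*exp(-0.0006*321) = 390.1 m/s

390.1 m/s


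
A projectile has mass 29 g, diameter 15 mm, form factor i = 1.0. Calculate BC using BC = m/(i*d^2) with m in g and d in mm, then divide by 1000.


BC = m/(i*d^2*1000) = 29/(1.0 * 15^2 * 1000) = 0.0001289

0.0001289


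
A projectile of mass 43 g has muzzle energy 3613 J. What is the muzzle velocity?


v = sqrt(2*E/m) = sqrt(2*3613/0.043) = 409.9 m/s

409.9 m/s


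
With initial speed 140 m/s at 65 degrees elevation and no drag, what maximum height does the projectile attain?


H = (v0*sin(theta))^2 / (2g) = (140*sin(65°))^2 / (2*9.81) = 820.6 m

820.6 m


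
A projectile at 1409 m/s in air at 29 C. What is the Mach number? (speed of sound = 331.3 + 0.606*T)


a = 331.3 + 0.606*(29) = 348.874 m/s
M = v/a = 1409/348.874 = 4.039

4.039


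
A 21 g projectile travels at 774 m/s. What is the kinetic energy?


E = 0.5*m*v^2 = 0.5*0.021*774^2 = 6290 J

6290 J


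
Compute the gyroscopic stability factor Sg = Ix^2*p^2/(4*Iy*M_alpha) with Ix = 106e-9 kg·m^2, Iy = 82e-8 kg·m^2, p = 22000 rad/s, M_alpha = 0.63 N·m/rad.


Sg = Ix^2 * p^2 / (4 * Iy * M_alpha) = (106e-9)^2 * 22000^2 / (4 * 82e-8 * 0.63) = 2.632

2.632


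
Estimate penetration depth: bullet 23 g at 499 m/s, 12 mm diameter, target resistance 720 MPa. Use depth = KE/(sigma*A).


A = pi*(d/2)^2 = pi*(12/2)^2 = 113.097 mm^2
E = 0.5*m*v^2 = 0.5*0.023*499^2 = 2863.51 J
depth = E/(sigma*A) = 2863.51 J / (720 MPa * 113.097 mm^2) = 2863.51/(720 * 113.097) m = 0.0351653 m ≈ 35.17 mm

35.17 mm


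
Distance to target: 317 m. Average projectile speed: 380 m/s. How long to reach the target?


t = d/v = 317/380 = 0.8342 s

0.8342 s


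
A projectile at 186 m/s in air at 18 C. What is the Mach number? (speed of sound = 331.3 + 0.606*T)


a = 331.3 + 0.606*(18) = 342.208 m/s
M = v/a = 186/342.208 = 0.5435

0.5435


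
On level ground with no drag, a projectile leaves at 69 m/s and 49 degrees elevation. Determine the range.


R = v0^2 * sin(2*theta) / g = 69^2 * sin(2*49°) / 9.81 = 480.6 m

480.6 m


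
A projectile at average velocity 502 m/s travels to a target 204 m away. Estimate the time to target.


t = d/v = 204/502 = 0.4064 s

0.4064 s


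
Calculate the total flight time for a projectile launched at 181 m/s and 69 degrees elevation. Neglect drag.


T = 2*v0*sin(theta)/g = 2*181*sin(69°)/9.81 = 34.45 s

34.45 s


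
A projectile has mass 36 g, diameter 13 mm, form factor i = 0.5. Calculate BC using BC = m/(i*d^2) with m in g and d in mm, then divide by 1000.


BC = m/(i*d^2*1000) = 36/(0.5 * 13^2 * 1000) = 0.000426

0.000426


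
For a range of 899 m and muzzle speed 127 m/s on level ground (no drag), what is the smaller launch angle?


sin(2*theta) = R*g/v0^2 = 899*9.81/127^2 = 0.546791, theta = arcsin(0.546791)/2 = 16.57°

16.57 degrees


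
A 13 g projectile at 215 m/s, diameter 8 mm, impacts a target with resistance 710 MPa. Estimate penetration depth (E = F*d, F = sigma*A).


A = pi*(d/2)^2 = pi*(8/2)^2 = 50.2655 mm^2
E = 0.5*m*v^2 = 0.5*0.013*215^2 = 300.462 J
depth = E/(sigma*A) = 300.462 J / (710 MPa * 50.2655 mm^2) = 300.462/(710 * 50.2655) m = 0.00841903 m ≈ 8.419 mm

8.419 mm


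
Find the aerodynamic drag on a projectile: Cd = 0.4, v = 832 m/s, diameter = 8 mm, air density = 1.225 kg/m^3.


A = pi*(d/2)^2 = pi*(8/2000)^2 = 5.02655e-05 m^2
Fd = 0.5*Cd*rho*A*v^2 = 0.5*0.4*1.225*5.02655e-05*832^2 = 8.525 N

8.525 N


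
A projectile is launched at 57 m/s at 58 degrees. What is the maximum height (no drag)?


H = (v0*sin(theta))^2 / (2g) = (57*sin(58°))^2 / (2*9.81) = 119.1 m

119.1 m


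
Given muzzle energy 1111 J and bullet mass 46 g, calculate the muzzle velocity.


v = sqrt(2*E/m) = sqrt(2*1111/0.046) = 219.8 m/s

219.8 m/s


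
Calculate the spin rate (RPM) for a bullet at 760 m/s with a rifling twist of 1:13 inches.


twist_m = 13*0.0254 = 0.3302 m
spin = v/twist = 760/0.3302 = 2301.635 rev/s
RPM = spin*60 = 2301.635*60 ≈ 138098 RPM

138098 RPM


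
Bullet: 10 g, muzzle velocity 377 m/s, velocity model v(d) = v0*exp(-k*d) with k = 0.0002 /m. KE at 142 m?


v = v0*exp(-k*d) = 377*exp(-0.0002*142) = 366.444 m/s
E = 0.5*m*v^2 = 0.5*0.01*366.444^2 = 671.4 J

671.4 J


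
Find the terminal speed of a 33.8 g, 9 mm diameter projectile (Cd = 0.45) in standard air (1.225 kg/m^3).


A = pi*(d/2)^2 = pi*(9/2000)^2 = 6.36173e-05 m^2
vt = sqrt(2mg/(Cd*rho*A)) = sqrt(2*0.0338*9.81/(0.45 * 1.225 * 6.36173e-05)) = 137.5 m/s

137.5 m/s


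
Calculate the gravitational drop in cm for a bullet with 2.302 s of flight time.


drop = 0.5*g*t^2 = 0.5*9.81*2.302^2 = 25.9926 m ≈ 2599 cm

2599 cm


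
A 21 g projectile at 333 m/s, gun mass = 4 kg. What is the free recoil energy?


v_r = m_p*v_p/m_gun = 0.021*333/4 = 1.74825 m/s, E_r = 0.5*m_gun*v_r^2 = 0.5*4*1.74825^2 = 6.113 J

6.113 J


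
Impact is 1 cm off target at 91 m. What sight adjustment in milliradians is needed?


1 mrad subtends 1 cm per 10 m of range, so adj = error_cm / (dist_m / 10) = 1 / (91/10) = 0.1099 mrad

0.1099 mrad


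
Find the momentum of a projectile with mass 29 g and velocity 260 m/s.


p = m*v = 0.029*260 = 7.54 kg·m/s

7.54 kg·m/s


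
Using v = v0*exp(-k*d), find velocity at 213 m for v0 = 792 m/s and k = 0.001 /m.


v = v0*exp(-k*d) = 792*exp(-0.001*213) = 640.1 m/s

640.1 m/s


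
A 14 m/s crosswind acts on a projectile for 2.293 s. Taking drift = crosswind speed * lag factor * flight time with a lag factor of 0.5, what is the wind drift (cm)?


drift = v_wind * lag * t = 14 * 0.5 * 2.293 = 16.051 m ≈ 1605 cm

1605 cm


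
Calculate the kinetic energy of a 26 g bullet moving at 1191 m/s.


E = 0.5*m*v^2 = 0.5*0.026*1191^2 = 18440 J

18440 J


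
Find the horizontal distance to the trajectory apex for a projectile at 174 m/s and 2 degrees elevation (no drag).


R = v0^2*sin(2*theta)/g = 174^2*sin(2*2°)/9.81 = 215.285 m
apex_dist = R/2 = 215.285/2 = 107.6 m

107.6 m


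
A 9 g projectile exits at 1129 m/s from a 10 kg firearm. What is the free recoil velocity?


v_recoil = m_p * v_p / m_gun = 0.009 * 1129 / 10 = 1.016 m/s

1.016 m/s


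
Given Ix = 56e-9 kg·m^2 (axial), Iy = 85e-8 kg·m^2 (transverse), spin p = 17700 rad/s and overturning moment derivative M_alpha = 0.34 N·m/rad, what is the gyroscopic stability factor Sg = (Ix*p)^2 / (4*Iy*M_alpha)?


Sg = Ix^2 * p^2 / (4 * Iy * M_alpha) = (56e-9)^2 * 17700^2 / (4 * 85e-8 * 0.34) = 0.8499

0.8499


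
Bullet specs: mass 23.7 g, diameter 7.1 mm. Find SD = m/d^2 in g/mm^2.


SD = m/d^2 = 23.7/7.1^2 = 0.4701 g/mm^2

0.4701 g/mm^2


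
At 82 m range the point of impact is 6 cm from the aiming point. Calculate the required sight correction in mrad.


1 mrad subtends 1 cm per 10 m of range, so adj = error_cm / (dist_m / 10) = 6 / (82/10) = 0.7317 mrad

0.7317 mrad


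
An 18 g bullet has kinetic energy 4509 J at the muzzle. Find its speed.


v = sqrt(2*E/m) = sqrt(2*4509/0.018) = 707.8 m/s

707.8 m/s


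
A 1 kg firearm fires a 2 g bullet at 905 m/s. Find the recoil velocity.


v_recoil = m_p * v_p / m_gun = 0.002 * 905 / 1 = 1.81 m/s

1.81 m/s


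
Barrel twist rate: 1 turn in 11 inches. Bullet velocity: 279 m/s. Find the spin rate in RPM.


twist_m = 11*0.0254 = 0.2794 m
spin = v/twist = 279/0.2794 = 998.5684 rev/s
RPM = spin*60 = 998.5684*60 ≈ 59914 RPM

59914 RPM


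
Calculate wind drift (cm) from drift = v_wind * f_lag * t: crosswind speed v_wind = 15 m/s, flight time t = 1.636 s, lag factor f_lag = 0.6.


drift = v_wind * lag * t = 15 * 0.6 * 1.636 = 14.724 m ≈ 1472 cm

1472 cm


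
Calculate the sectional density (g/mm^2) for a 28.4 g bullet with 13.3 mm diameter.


SD = m/d^2 = 28.4/13.3^2 = 0.1606 g/mm^2

0.1606 g/mm^2


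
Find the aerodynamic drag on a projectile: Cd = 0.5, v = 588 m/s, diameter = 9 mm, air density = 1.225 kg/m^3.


A = pi*(d/2)^2 = pi*(9/2000)^2 = 6.36173e-05 m^2
Fd = 0.5*Cd*rho*A*v^2 = 0.5*0.5*1.225*6.36173e-05*588^2 = 6.736 N

6.736 N


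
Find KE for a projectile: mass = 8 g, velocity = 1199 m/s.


E = 0.5*m*v^2 = 0.5*0.008*1199^2 = 5750 J

5750 J


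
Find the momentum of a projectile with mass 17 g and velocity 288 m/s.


p = m*v = 0.017*288 = 4.896 kg·m/s

4.896 kg·m/s


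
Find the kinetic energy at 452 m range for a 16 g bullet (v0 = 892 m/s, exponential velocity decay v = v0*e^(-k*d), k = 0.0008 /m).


v = v0*exp(-k*d) = 892*exp(-0.0008*452) = 621.332 m/s
E = 0.5*m*v^2 = 0.5*0.016*621.332^2 = 3088 J

3088 J


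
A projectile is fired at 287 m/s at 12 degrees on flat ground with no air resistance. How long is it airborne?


T = 2*v0*sin(theta)/g = 2*287*sin(12°)/9.81 = 12.17 s

12.17 s


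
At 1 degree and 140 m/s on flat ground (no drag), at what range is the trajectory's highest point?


R = v0^2*sin(2*theta)/g = 140^2*sin(2*1°)/9.81 = 69.7278 m
apex_dist = R/2 = 69.7278/2 = 34.86 m

34.86 m


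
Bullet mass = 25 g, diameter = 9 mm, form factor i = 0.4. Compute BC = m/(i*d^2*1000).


BC = m/(i*d^2*1000) = 25/(0.4 * 9^2 * 1000) = 0.0007716

0.0007716


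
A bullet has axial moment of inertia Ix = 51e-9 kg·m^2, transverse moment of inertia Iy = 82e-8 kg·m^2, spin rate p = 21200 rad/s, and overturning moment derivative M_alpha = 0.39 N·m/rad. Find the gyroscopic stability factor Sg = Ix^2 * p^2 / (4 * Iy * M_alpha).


Sg = Ix^2 * p^2 / (4 * Iy * M_alpha) = (51e-9)^2 * 21200^2 / (4 * 82e-8 * 0.39) = 0.9138

0.9138


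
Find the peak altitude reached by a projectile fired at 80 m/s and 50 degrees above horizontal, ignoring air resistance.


H = (v0*sin(theta))^2 / (2g) = (80*sin(50°))^2 / (2*9.81) = 191.4 m

191.4 m


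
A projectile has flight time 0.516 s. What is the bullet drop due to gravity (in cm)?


drop = 0.5*g*t^2 = 0.5*9.81*0.516^2 = 1.30599 m ≈ 130.6 cm

130.6 cm


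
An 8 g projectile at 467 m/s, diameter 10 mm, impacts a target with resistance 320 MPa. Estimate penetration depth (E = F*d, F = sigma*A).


A = pi*(d/2)^2 = pi*(10/2)^2 = 78.5398 mm^2
E = 0.5*m*v^2 = 0.5*0.008*467^2 = 872.356 J
depth = E/(sigma*A) = 872.356 J / (320 MPa * 78.5398 mm^2) = 872.356/(320 * 78.5398) m = 0.0347099 m ≈ 34.71 mm

34.71 mm


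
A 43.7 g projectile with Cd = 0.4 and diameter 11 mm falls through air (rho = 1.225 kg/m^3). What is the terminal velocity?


A = pi*(d/2)^2 = pi*(11/2000)^2 = 9.50332e-05 m^2
vt = sqrt(2mg/(Cd*rho*A)) = sqrt(2*0.0437*9.81/(0.4 * 1.225 * 9.50332e-05)) = 135.7 m/s

135.7 m/s


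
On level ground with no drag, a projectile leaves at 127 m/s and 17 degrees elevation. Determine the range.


R = v0^2 * sin(2*theta) / g = 127^2 * sin(2*17°) / 9.81 = 919.4 m

919.4 m


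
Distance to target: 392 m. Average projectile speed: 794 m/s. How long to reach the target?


t = d/v = 392/794 = 0.4937 s

0.4937 s


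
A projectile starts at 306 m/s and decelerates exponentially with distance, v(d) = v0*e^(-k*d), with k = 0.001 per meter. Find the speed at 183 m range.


v = v0*exp(-k*d) = 306*exp(-0.001*183) = 254.8 m/s

254.8 m/s


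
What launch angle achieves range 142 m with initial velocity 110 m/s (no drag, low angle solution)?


sin(2*theta) = R*g/v0^2 = 142*9.81/110^2 = 0.115126, theta = arcsin(0.115126)/2 = 3.305°

3.305 degrees


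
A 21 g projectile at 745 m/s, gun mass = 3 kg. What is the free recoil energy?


v_r = m_p*v_p/m_gun = 0.021*745/3 = 5.215 m/s, E_r = 0.5*m_gun*v_r^2 = 0.5*3*5.215^2 = 40.79 J

40.79 J


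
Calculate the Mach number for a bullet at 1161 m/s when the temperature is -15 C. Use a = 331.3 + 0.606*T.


a = 331.3 + 0.606*(-15) = 322.21 m/s
M = v/a = 1161/322.21 = 3.603

3.603


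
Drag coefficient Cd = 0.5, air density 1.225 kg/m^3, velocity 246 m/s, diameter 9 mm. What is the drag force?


A = pi*(d/2)^2 = pi*(9/2000)^2 = 6.36173e-05 m^2
Fd = 0.5*Cd*rho*A*v^2 = 0.5*0.5*1.225*6.36173e-05*246^2 = 1.179 N

1.179 N


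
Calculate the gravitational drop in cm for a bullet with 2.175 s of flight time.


drop = 0.5*g*t^2 = 0.5*9.81*2.175^2 = 23.2037 m ≈ 2320 cm

2320 cm


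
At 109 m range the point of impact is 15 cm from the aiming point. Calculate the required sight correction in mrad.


1 mrad subtends 1 cm per 10 m of range, so adj = error_cm / (dist_m / 10) = 15 / (109/10) = 1.376 mrad

1.376 mrad


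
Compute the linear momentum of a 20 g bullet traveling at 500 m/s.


p = m*v = 0.02*500 = 10 kg·m/s

10 kg·m/s


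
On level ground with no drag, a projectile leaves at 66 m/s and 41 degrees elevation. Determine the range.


R = v0^2 * sin(2*theta) / g = 66^2 * sin(2*41°) / 9.81 = 439.7 m

439.7 m


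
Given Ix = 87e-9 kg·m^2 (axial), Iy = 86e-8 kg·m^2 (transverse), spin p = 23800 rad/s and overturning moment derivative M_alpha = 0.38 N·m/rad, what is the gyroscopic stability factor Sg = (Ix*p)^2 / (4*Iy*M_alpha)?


Sg = Ix^2 * p^2 / (4 * Iy * M_alpha) = (87e-9)^2 * 23800^2 / (4 * 86e-8 * 0.38) = 3.28

3.28


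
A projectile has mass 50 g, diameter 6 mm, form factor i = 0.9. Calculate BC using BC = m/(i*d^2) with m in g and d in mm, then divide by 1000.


BC = m/(i*d^2*1000) = 50/(0.9 * 6^2 * 1000) = 0.001543

0.001543


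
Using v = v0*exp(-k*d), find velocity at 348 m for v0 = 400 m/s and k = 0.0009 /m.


v = v0*exp(-k*d) = 400*exp(-0.0009*348) = 292.4 m/s

292.4 m/s


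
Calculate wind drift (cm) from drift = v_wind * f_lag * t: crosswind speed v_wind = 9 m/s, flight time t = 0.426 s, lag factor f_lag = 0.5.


drift = v_wind * lag * t = 9 * 0.5 * 0.426 = 1.917 m ≈ 191.7 cm

191.7 cm


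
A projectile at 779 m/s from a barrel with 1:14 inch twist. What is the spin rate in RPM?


twist_m = 14*0.0254 = 0.3556 m
spin = v/twist = 779/0.3556 = 2190.664 rev/s
RPM = spin*60 = 2190.664*60 ≈ 131440 RPM

131440 RPM


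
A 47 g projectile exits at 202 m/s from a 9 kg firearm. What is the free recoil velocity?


v_recoil = m_p * v_p / m_gun = 0.047 * 202 / 9 = 1.055 m/s

1.055 m/s


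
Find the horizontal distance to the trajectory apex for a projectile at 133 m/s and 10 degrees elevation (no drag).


R = v0^2*sin(2*theta)/g = 133^2*sin(2*10°)/9.81 = 616.717 m
apex_dist = R/2 = 616.717/2 = 308.4 m

308.4 m


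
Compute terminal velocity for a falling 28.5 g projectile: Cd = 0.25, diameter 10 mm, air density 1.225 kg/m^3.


A = pi*(d/2)^2 = pi*(10/2000)^2 = 7.85398e-05 m^2
vt = sqrt(2mg/(Cd*rho*A)) = sqrt(2*0.0285*9.81/(0.25 * 1.225 * 7.85398e-05)) = 152.5 m/s

152.5 m/s


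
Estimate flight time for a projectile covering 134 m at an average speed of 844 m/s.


t = d/v = 134/844 = 0.1588 s

0.1588 s


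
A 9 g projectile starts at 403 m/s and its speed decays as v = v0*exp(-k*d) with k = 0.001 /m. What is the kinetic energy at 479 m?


v = v0*exp(-k*d) = 403*exp(-0.001*479) = 249.619 m/s
E = 0.5*m*v^2 = 0.5*0.009*249.619^2 = 280.4 J

280.4 J


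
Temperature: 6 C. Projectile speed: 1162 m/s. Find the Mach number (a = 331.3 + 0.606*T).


a = 331.3 + 0.606*(6) = 334.936 m/s
M = v/a = 1162/334.936 = 3.469

3.469


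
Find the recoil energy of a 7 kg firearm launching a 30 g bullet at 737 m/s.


v_r = m_p*v_p/m_gun = 0.03*737/7 = 3.15857 m/s, E_r = 0.5*m_gun*v_r^2 = 0.5*7*3.15857^2 = 34.92 J

34.92 J


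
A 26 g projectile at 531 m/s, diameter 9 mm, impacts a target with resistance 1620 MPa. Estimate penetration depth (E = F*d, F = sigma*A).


A = pi*(d/2)^2 = pi*(9/2)^2 = 63.6173 mm^2
E = 0.5*m*v^2 = 0.5*0.026*531^2 = 3665.49 J
depth = E/(sigma*A) = 3665.49 J / (1620 MPa * 63.6173 mm^2) = 3665.49/(1620 * 63.6173) m = 0.0355666 m ≈ 35.57 mm

35.57 mm


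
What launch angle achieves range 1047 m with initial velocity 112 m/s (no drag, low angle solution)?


sin(2*theta) = R*g/v0^2 = 1047*9.81/112^2 = 0.818803, theta = arcsin(0.818803)/2 = 27.48°

27.48 degrees


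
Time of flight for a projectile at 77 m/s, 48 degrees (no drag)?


T = 2*v0*sin(theta)/g = 2*77*sin(48°)/9.81 = 11.67 s

11.67 s


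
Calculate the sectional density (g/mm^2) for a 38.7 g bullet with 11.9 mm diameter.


SD = m/d^2 = 38.7/11.9^2 = 0.2733 g/mm^2

0.2733 g/mm^2


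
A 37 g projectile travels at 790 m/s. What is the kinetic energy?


E = 0.5*m*v^2 = 0.5*0.037*790^2 = 11546 J

11546 J


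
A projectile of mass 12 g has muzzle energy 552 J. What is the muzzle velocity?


v = sqrt(2*E/m) = sqrt(2*552/0.012) = 303.3 m/s

303.3 m/s


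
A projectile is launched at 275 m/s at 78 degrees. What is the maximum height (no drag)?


H = (v0*sin(theta))^2 / (2g) = (275*sin(78°))^2 / (2*9.81) = 3688 m

3688 m


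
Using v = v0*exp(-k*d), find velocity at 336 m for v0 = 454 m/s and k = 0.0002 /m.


v = v0*exp(-k*d) = 454*exp(-0.0002*336) = 424.5 m/s

424.5 m/s


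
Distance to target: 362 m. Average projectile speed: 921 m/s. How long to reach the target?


t = d/v = 362/921 = 0.3931 s

0.3931 s


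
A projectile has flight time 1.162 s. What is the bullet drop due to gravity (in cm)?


drop = 0.5*g*t^2 = 0.5*9.81*1.162^2 = 6.62295 m ≈ 662.3 cm

662.3 cm


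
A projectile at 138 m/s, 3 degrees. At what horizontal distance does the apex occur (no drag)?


R = v0^2*sin(2*theta)/g = 138^2*sin(2*3°)/9.81 = 202.919 m
apex_dist = R/2 = 202.919/2 = 101.5 m

101.5 m


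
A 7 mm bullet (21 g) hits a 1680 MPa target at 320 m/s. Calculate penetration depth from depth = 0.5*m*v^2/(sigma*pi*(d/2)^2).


A = pi*(d/2)^2 = pi*(7/2)^2 = 38.4845 mm^2
E = 0.5*m*v^2 = 0.5*0.021*320^2 = 1075.2 J
depth = E/(sigma*A) = 1075.2 J / (1680 MPa * 38.4845 mm^2) = 1075.2/(1680 * 38.4845) m = 0.0166301 m ≈ 16.63 mm

16.63 mm


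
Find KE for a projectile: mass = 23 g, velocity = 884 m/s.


E = 0.5*m*v^2 = 0.5*0.023*884^2 = 8987 J

8987 J


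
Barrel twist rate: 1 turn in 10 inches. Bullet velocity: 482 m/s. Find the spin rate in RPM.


twist_m = 10*0.0254 = 0.254 m
spin = v/twist = 482/0.254 = 1897.638 rev/s
RPM = spin*60 = 1897.638*60 ≈ 113858 RPM

113858 RPM


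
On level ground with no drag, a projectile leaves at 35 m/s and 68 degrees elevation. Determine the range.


R = v0^2 * sin(2*theta) / g = 35^2 * sin(2*68°) / 9.81 = 86.74 m

86.74 m


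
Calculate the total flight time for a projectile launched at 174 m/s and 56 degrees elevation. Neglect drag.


T = 2*v0*sin(theta)/g = 2*174*sin(56°)/9.81 = 29.41 s

29.41 s


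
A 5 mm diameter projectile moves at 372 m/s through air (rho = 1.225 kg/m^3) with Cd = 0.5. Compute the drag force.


A = pi*(d/2)^2 = pi*(5/2000)^2 = 1.96350e-05 m^2
Fd = 0.5*Cd*rho*A*v^2 = 0.5*0.5*1.225*1.96350e-05*372^2 = 0.8321 N

0.8321 N


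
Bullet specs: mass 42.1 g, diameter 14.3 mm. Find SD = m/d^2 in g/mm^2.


SD = m/d^2 = 42.1/14.3^2 = 0.2059 g/mm^2

0.2059 g/mm^2


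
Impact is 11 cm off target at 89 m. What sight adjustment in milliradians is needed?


1 mrad subtends 1 cm per 10 m of range, so adj = error_cm / (dist_m / 10) = 11 / (89/10) = 1.236 mrad

1.236 mrad


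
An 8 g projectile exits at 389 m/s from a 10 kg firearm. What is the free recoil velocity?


v_recoil = m_p * v_p / m_gun = 0.008 * 389 / 10 = 0.3112 m/s

0.3112 m/s


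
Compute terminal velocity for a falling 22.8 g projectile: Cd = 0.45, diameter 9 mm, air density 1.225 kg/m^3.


A = pi*(d/2)^2 = pi*(9/2000)^2 = 6.36173e-05 m^2
vt = sqrt(2mg/(Cd*rho*A)) = sqrt(2*0.0228*9.81/(0.45 * 1.225 * 6.36173e-05)) = 112.9 m/s

112.9 m/s


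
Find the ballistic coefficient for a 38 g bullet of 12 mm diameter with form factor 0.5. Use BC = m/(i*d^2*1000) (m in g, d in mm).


BC = m/(i*d^2*1000) = 38/(0.5 * 12^2 * 1000) = 0.0005278

0.0005278


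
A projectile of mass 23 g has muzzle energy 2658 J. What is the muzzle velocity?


v = sqrt(2*E/m) = sqrt(2*2658/0.023) = 480.8 m/s

480.8 m/s


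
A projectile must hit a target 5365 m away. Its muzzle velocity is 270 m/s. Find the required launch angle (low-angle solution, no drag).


sin(2*theta) = R*g/v0^2 = 5365*9.81/270^2 = 0.721957, theta = arcsin(0.721957)/2 = 23.11°

23.11 degrees


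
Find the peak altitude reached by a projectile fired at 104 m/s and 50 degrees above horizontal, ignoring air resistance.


H = (v0*sin(theta))^2 / (2g) = (104*sin(50°))^2 / (2*9.81) = 323.5 m

323.5 m


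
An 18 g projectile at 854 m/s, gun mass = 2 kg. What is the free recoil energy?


v_r = m_p*v_p/m_gun = 0.018*854/2 = 7.686 m/s, E_r = 0.5*m_gun*v_r^2 = 0.5*2*7.686^2 = 59.07 J

59.07 J


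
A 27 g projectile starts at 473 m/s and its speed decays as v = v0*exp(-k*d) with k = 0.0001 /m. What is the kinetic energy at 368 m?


v = v0*exp(-k*d) = 473*exp(-0.0001*368) = 455.91 m/s
E = 0.5*m*v^2 = 0.5*0.027*455.91^2 = 2806 J

2806 J


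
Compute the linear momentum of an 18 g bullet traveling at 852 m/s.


p = m*v = 0.018*852 = 15.34 kg·m/s

15.34 kg·m/s


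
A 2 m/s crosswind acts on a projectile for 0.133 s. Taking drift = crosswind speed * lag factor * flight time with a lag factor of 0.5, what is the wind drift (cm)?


drift = v_wind * lag * t = 2 * 0.5 * 0.133 = 0.133 m ≈ 13.3 cm

13.3 cm


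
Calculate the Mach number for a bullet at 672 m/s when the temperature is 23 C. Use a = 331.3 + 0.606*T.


a = 331.3 + 0.606*(23) = 345.238 m/s
M = v/a = 672/345.238 = 1.946

1.946


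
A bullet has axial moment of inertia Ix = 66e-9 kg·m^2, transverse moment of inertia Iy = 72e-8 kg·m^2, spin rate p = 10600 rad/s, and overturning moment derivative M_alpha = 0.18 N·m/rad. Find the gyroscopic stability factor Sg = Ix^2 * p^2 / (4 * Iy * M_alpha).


Sg = Ix^2 * p^2 / (4 * Iy * M_alpha) = (66e-9)^2 * 10600^2 / (4 * 72e-8 * 0.18) = 0.9441

0.9441


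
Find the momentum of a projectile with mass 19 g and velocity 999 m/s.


p = m*v = 0.019*999 = 18.98 kg·m/s

18.98 kg·m/s


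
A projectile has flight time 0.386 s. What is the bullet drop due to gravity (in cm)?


drop = 0.5*g*t^2 = 0.5*9.81*0.386^2 = 0.730825 m ≈ 73.08 cm

73.08 cm


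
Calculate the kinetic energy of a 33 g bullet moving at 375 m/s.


E = 0.5*m*v^2 = 0.5*0.033*375^2 = 2320 J

2320 J


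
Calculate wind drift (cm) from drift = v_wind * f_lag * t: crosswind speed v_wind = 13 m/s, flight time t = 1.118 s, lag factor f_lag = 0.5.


drift = v_wind * lag * t = 13 * 0.5 * 1.118 = 7.267 m ≈ 726.7 cm

726.7 cm


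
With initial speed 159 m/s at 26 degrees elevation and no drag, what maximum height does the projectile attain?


H = (v0*sin(theta))^2 / (2g) = (159*sin(26°))^2 / (2*9.81) = 247.6 m

247.6 m


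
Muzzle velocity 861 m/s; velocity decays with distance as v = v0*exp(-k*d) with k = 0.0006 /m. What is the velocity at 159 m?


v = v0*exp(-k*d) = 861*exp(-0.0006*159) = 782.7 m/s

782.7 m/s


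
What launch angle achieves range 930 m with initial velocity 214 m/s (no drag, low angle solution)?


sin(2*theta) = R*g/v0^2 = 930*9.81/214^2 = 0.199216, theta = arcsin(0.199216)/2 = 5.746°

5.746 degrees


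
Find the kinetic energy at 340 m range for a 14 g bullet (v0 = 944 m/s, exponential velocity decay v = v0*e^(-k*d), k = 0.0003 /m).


v = v0*exp(-k*d) = 944*exp(-0.0003*340) = 852.46 m/s
E = 0.5*m*v^2 = 0.5*0.014*852.46^2 = 5087 J

5087 J


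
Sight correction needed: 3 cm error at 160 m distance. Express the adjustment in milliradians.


1 mrad subtends 1 cm per 10 m of range, so adj = error_cm / (dist_m / 10) = 3 / (160/10) = 0.1875 mrad

0.1875 mrad


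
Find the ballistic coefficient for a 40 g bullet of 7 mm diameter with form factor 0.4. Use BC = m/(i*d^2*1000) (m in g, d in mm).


BC = m/(i*d^2*1000) = 40/(0.4 * 7^2 * 1000) = 0.002041

0.002041


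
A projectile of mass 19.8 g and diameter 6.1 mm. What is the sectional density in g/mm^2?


SD = m/d^2 = 19.8/6.1^2 = 0.5321 g/mm^2

0.5321 g/mm^2


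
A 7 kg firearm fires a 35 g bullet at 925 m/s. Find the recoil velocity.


v_recoil = m_p * v_p / m_gun = 0.035 * 925 / 7 = 4.625 m/s

4.625 m/s


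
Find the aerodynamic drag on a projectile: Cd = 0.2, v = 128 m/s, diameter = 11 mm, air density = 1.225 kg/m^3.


A = pi*(d/2)^2 = pi*(11/2000)^2 = 9.50332e-05 m^2
Fd = 0.5*Cd*rho*A*v^2 = 0.5*0.2*1.225*9.50332e-05*128^2 = 0.1907 N

0.1907 N


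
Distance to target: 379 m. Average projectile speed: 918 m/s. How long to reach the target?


t = d/v = 379/918 = 0.4129 s

0.4129 s


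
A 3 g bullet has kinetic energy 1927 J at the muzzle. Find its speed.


v = sqrt(2*E/m) = sqrt(2*1927/0.003) = 1133 m/s

1133 m/s


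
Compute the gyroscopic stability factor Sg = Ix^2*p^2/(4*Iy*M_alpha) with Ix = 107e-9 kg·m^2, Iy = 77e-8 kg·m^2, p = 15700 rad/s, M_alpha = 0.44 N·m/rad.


Sg = Ix^2 * p^2 / (4 * Iy * M_alpha) = (107e-9)^2 * 15700^2 / (4 * 77e-8 * 0.44) = 2.082

2.082


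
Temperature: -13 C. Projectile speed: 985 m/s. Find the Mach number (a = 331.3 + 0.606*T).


a = 331.3 + 0.606*(-13) = 323.422 m/s
M = v/a = 985/323.422 = 3.046

3.046


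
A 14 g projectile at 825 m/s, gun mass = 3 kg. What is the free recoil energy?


v_r = m_p*v_p/m_gun = 0.014*825/3 = 3.85 m/s, E_r = 0.5*m_gun*v_r^2 = 0.5*3*3.85^2 = 22.23 J

22.23 J


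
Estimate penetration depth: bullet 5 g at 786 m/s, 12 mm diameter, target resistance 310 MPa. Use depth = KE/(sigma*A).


A = pi*(d/2)^2 = pi*(12/2)^2 = 113.097 mm^2
E = 0.5*m*v^2 = 0.5*0.005*786^2 = 1544.49 J
depth = E/(sigma*A) = 1544.49 J / (310 MPa * 113.097 mm^2) = 1544.49/(310 * 113.097) m = 0.0440525 m ≈ 44.05 mm

44.05 mm


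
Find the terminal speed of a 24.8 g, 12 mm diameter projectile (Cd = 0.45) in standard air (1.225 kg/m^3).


A = pi*(d/2)^2 = pi*(12/2000)^2 = 1.13097e-04 m^2
vt = sqrt(2mg/(Cd*rho*A)) = sqrt(2*0.0248*9.81/(0.45 * 1.225 * 1.13097e-04)) = 88.34 m/s

88.34 m/s


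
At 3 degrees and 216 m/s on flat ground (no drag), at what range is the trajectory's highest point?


R = v0^2*sin(2*theta)/g = 216^2*sin(2*3°)/9.81 = 497.134 m
apex_dist = R/2 = 497.134/2 = 248.6 m

248.6 m
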